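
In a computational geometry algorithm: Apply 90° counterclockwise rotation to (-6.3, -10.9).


90° CCW: (x,y) -> (-y, x)
(-6.3,-10.9) -> (10.9, -6.3)

(10.9, -6.3)


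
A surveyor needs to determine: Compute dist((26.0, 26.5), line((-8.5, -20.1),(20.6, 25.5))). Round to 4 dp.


|cross product| = 217.14
|line direction| = sqrt(2926.17) = 54.0941
Distance = 217.14/sqrt(2926.17) = 4.0141

4.0141


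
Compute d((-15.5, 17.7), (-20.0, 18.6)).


dx=-4.5, dy=0.9
d^2 = (-4.5)^2 + 0.9^2 = 21.06
d = sqrt(21.06) = 4.5891

4.5891


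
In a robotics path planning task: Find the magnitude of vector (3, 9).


|u| = sqrt(3^2 + 9^2) = sqrt(90) = 9.4868

9.4868


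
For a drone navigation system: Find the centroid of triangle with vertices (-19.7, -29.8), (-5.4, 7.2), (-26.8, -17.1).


Centroid = ((x_A+x_B+x_C)/3, (y_A+y_B+y_C)/3)
= (((-19.7)+(-5.4)+(-26.8))/3, ((-29.8)+7.2+(-17.1))/3)
= (-17.3, -13.2333)

(-17.3, -13.2333)


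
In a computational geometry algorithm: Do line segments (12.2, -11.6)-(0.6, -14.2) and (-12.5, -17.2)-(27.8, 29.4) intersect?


Cross products: d1=-925.34, d2=-489.56, d3=0.74, d4=-435.04
d1*d2 < 0 and d3*d4 < 0? no

No, they don't intersect


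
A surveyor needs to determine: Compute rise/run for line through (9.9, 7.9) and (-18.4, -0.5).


slope = (y2-y1)/(x2-x1) = ((-0.5)-7.9)/((-18.4)-9.9) = (-8.4)/(-28.3) = 0.2968

0.2968


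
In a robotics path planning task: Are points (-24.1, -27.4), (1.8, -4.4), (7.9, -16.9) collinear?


Cross product: (1.8-(-24.1))*((-16.9)-(-27.4)) - ((-4.4)-(-27.4))*(7.9-(-24.1))
= -464.05

No, not collinear


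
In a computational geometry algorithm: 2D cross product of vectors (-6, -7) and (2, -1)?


u x v = u_x*v_y - u_y*v_x = (-6)*(-1) - (-7)*2
= 6 - (-14) = 20

20


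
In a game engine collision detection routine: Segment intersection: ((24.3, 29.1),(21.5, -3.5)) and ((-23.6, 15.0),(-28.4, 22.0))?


Cross products: d1=-402.98, d2=-226.9, d3=-1522.06, d4=-1698.14
d1*d2 < 0 and d3*d4 < 0? no

No, they don't intersect


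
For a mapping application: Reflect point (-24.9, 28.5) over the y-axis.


Reflection over y-axis: (x,y) -> (-x,y)
(-24.9, 28.5) -> (24.9, 28.5)

(24.9, 28.5)


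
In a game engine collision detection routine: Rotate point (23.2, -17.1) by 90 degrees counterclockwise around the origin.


90° CCW: (x,y) -> (-y, x)
(23.2,-17.1) -> (17.1, 23.2)

(17.1, 23.2)


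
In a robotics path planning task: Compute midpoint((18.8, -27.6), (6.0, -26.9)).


M = ((18.8+6)/2, ((-27.6)+(-26.9))/2)
= (12.4, -27.25)

(12.4, -27.25)


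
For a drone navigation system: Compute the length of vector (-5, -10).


|u| = sqrt((-5)^2 + (-10)^2) = sqrt(125) = 11.1803

11.1803


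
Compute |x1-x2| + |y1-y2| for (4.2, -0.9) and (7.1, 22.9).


|4.2-7.1| + |(-0.9)-22.9| = 2.9 + 23.8 = 26.7

26.7


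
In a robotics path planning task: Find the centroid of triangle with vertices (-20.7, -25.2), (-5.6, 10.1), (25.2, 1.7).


Centroid = ((x_A+x_B+x_C)/3, (y_A+y_B+y_C)/3)
= (((-20.7)+(-5.6)+25.2)/3, ((-25.2)+10.1+1.7)/3)
= (-0.3667, -4.4667)

(-0.3667, -4.4667)


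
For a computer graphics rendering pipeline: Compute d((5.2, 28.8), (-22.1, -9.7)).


dx=-27.3, dy=-38.5
d^2 = (-27.3)^2 + (-38.5)^2 = 2227.54
d = sqrt(2227.54) = 47.1968

47.1968


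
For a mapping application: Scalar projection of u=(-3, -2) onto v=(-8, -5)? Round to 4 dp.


u.v = 34, |v| = sqrt(89) = 9.434
Scalar projection = u.v / |v| = 34 / sqrt(89) = 3.604

3.604


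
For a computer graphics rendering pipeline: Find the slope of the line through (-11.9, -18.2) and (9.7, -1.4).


slope = (y2-y1)/(x2-x1) = ((-1.4)-(-18.2))/(9.7-(-11.9)) = 16.8/21.6 = 0.7778

0.7778


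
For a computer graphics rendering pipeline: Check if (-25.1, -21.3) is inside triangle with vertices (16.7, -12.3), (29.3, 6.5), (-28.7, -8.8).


Cross products: AB x AP = 672.44, BC x BP = 780.08, CA x CP = -554.9
All same sign? no

No, outside


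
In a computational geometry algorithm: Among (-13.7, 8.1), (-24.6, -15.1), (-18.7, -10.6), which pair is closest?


d(P0,P1) = 25.633, d(P0,P2) = 19.3569, d(P1,P2) = 7.4202
Closest: P1 and P2

Closest pair: (-24.6, -15.1) and (-18.7, -10.6), distance = 7.4202


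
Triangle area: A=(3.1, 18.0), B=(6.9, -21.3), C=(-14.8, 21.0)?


Area = |x_A(y_B-y_C) + x_B(y_C-y_A) + x_C(y_A-y_B)|/2
= |(-131.13) + 20.7 + (-581.64)|/2
= 692.07/2 = 346.035

346.035


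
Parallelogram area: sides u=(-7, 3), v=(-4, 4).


|u x v| = |(-7)*4 - 3*(-4)|
= |(-28) - (-12)| = 16

16


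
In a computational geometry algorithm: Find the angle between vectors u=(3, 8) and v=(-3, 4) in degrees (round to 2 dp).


u.v = 23, |u| = sqrt(73) = 8.544, |v| = sqrt(25) = 5
cos(theta) = u.v/(|u||v|) = 23/sqrt(1825) = 0.538389
theta = acos(0.538389) = 57.43 degrees

57.43 degrees


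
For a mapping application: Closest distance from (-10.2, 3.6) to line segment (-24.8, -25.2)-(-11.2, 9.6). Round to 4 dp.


Project P onto AB: t = 0.8602 (clamped to [0,1])
Closest point on segment: (-13.1017, 4.734)
Distance: 3.1154

3.1154


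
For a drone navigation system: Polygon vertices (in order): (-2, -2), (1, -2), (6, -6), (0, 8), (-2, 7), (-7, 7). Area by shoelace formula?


Shoelace sum: ((-2)*(-2) - 1*(-2)) + (1*(-6) - 6*(-2)) + (6*8 - 0*(-6)) + (0*7 - (-2)*8) + ((-2)*7 - (-7)*7) + ((-7)*(-2) - (-2)*7)
= 139
Area = |139|/2 = 69.5

69.5


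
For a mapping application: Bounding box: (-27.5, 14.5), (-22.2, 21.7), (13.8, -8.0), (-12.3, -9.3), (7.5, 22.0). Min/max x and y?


x range: [-27.5, 13.8]
y range: [-9.3, 22]
Bounding box: (-27.5,-9.3) to (13.8,22)

(-27.5,-9.3) to (13.8,22)


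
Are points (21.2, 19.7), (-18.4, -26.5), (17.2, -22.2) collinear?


Cross product: ((-18.4)-21.2)*((-22.2)-19.7) - ((-26.5)-19.7)*(17.2-21.2)
= 1474.44

No, not collinear


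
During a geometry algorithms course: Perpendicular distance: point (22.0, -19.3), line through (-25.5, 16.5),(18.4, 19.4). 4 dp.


|cross product| = 1709.37
|line direction| = sqrt(1935.62) = 43.9957
Distance = 1709.37/sqrt(1935.62) = 38.8531

38.8531


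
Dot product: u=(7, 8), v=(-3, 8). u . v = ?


u . v = u_x*v_x + u_y*v_y = 7*(-3) + 8*8
= (-21) + 64 = 43

43


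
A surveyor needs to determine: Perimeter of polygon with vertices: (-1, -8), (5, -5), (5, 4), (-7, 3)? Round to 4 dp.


Sides: (-1, -8)->(5, -5): sqrt(45) = 6.708204, (5, -5)->(5, 4): sqrt(81) = 9, (5, 4)->(-7, 3): sqrt(145) = 12.041595, (-7, 3)->(-1, -8): sqrt(157) = 12.529964
Sum = 40.279763
Perimeter = 40.2798

40.2798


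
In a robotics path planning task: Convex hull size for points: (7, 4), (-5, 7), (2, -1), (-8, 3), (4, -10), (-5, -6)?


Convex hull vertices (CCW): (-8, 3), (-5, -6), (4, -10), (7, 4), (-5, 7)
Count = 5

5


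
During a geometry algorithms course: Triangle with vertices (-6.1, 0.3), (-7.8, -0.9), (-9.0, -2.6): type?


Side lengths squared: AB^2=4.33, BC^2=4.33, CA^2=16.82
Sorted: [4.33, 4.33, 16.82]
By sides: Isosceles, By angles: Obtuse

Isosceles, Obtuse


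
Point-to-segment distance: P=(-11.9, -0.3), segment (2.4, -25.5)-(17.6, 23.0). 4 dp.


Project P onto AB: t = 0.389 (clamped to [0,1])
Closest point on segment: (8.3124, -6.6346)
Distance: 21.1818

21.1818


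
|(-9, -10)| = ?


|u| = sqrt((-9)^2 + (-10)^2) = sqrt(181) = 13.4536

13.4536


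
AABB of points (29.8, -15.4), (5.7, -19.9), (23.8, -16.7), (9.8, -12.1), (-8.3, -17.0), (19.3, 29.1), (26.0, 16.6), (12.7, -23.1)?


x range: [-8.3, 29.8]
y range: [-23.1, 29.1]
Bounding box: (-8.3,-23.1) to (29.8,29.1)

(-8.3,-23.1) to (29.8,29.1)


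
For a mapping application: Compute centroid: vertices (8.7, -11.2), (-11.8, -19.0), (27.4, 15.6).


Centroid = ((x_A+x_B+x_C)/3, (y_A+y_B+y_C)/3)
= ((8.7+(-11.8)+27.4)/3, ((-11.2)+(-19)+15.6)/3)
= (8.1, -4.8667)

(8.1, -4.8667)


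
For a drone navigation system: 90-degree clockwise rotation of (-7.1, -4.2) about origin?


90° CW: (x,y) -> (y, -x)
(-7.1,-4.2) -> (-4.2, 7.1)

(-4.2, 7.1)


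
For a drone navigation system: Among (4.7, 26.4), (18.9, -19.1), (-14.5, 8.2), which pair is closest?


d(P0,P1) = 47.6643, d(P0,P2) = 26.4552, d(P1,P2) = 43.1376
Closest: P0 and P2

Closest pair: (4.7, 26.4) and (-14.5, 8.2), distance = 26.4552


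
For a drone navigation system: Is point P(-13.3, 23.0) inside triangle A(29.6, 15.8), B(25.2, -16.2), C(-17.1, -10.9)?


Cross products: AB x AP = -1404.48, BC x BP = -1454.11, CA x CP = 1481.67
All same sign? no

No, outside


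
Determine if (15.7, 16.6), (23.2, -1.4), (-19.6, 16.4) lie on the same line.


Cross product: (23.2-15.7)*(16.4-16.6) - ((-1.4)-16.6)*((-19.6)-15.7)
= -636.9

No, not collinear


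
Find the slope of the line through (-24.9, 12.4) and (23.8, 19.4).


slope = (y2-y1)/(x2-x1) = (19.4-12.4)/(23.8-(-24.9)) = 7/48.7 = 0.1437

0.1437


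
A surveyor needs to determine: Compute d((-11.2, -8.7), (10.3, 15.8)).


dx=21.5, dy=24.5
d^2 = 21.5^2 + 24.5^2 = 1062.5
d = sqrt(1062.5) = 32.596

32.596


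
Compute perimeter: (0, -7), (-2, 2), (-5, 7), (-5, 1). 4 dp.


Sides: (0, -7)->(-2, 2): sqrt(85) = 9.219544, (-2, 2)->(-5, 7): sqrt(34) = 5.830952, (-5, 7)->(-5, 1): sqrt(36) = 6, (-5, 1)->(0, -7): sqrt(89) = 9.433981
Sum = 30.484477
Perimeter = 30.4845

30.4845


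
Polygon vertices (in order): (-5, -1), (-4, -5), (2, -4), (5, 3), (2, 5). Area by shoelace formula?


Shoelace sum: ((-5)*(-5) - (-4)*(-1)) + ((-4)*(-4) - 2*(-5)) + (2*3 - 5*(-4)) + (5*5 - 2*3) + (2*(-1) - (-5)*5)
= 115
Area = |115|/2 = 57.5

57.5


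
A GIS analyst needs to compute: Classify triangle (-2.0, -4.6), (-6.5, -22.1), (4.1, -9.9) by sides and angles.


Side lengths squared: AB^2=326.5, BC^2=261.2, CA^2=65.3
Sorted: [65.3, 261.2, 326.5]
By sides: Scalene, By angles: Right

Scalene, Right


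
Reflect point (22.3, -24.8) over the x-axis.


Reflection over x-axis: (x,y) -> (x,-y)
(22.3, -24.8) -> (22.3, 24.8)

(22.3, 24.8)


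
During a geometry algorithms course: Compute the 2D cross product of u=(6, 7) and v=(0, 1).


u x v = u_x*v_y - u_y*v_x = 6*1 - 7*0
= 6 - 0 = 6

6


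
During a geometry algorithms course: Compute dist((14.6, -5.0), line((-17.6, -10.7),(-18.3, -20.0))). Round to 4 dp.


|cross product| = 295.47
|line direction| = sqrt(86.98) = 9.3263
Distance = 295.47/sqrt(86.98) = 31.6814

31.6814


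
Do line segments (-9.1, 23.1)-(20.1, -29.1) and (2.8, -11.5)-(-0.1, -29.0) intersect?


Cross products: d1=-308.59, d2=353.79, d3=-389.14, d4=-1051.52
d1*d2 < 0 and d3*d4 < 0? no

No, they don't intersect


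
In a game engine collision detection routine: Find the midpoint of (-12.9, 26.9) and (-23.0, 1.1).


M = (((-12.9)+(-23))/2, (26.9+1.1)/2)
= (-17.95, 14)

(-17.95, 14)


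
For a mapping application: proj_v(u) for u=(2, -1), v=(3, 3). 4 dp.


u.v = 3, |v| = sqrt(18) = 4.2426
Scalar projection = u.v / |v| = 3 / sqrt(18) = 0.7071

0.7071


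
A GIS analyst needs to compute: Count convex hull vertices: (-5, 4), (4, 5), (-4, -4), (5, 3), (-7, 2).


Convex hull vertices (CCW): (-7, 2), (-4, -4), (5, 3), (4, 5), (-5, 4)
Count = 5

5


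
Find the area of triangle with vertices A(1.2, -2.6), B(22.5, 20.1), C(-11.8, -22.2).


Area = |x_A(y_B-y_C) + x_B(y_C-y_A) + x_C(y_A-y_B)|/2
= |50.76 + (-441) + 267.86|/2
= 122.38/2 = 61.19

61.19


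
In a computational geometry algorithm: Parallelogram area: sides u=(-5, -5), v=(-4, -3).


|u x v| = |(-5)*(-3) - (-5)*(-4)|
= |15 - 20| = 5

5


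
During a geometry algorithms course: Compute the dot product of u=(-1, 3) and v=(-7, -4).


u . v = u_x*v_x + u_y*v_y = (-1)*(-7) + 3*(-4)
= 7 + (-12) = -5

-5


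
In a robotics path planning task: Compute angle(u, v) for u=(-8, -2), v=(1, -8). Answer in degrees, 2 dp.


u.v = 8, |u| = sqrt(68) = 8.2462, |v| = sqrt(65) = 8.0623
cos(theta) = u.v/(|u||v|) = 8/sqrt(4420) = 0.120331
theta = acos(0.120331) = 83.09 degrees

83.09 degrees


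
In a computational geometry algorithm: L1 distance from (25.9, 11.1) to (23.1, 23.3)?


|25.9-23.1| + |11.1-23.3| = 2.8 + 12.2 = 15

15


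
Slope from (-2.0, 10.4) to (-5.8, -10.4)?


slope = (y2-y1)/(x2-x1) = ((-10.4)-10.4)/((-5.8)-(-2)) = (-20.8)/(-3.8) = 5.4737

5.4737


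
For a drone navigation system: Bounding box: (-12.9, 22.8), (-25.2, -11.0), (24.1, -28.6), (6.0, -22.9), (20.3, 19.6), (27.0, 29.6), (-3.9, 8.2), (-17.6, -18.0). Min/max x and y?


x range: [-25.2, 27]
y range: [-28.6, 29.6]
Bounding box: (-25.2,-28.6) to (27,29.6)

(-25.2,-28.6) to (27,29.6)


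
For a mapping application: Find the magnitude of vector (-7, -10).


|u| = sqrt((-7)^2 + (-10)^2) = sqrt(149) = 12.2066

12.2066


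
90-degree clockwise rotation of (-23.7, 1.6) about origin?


90° CW: (x,y) -> (y, -x)
(-23.7,1.6) -> (1.6, 23.7)

(1.6, 23.7)


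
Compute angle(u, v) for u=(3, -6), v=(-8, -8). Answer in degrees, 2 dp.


u.v = 24, |u| = sqrt(45) = 6.7082, |v| = sqrt(128) = 11.3137
cos(theta) = u.v/(|u||v|) = 24/sqrt(5760) = 0.316228
theta = acos(0.316228) = 71.57 degrees

71.57 degrees


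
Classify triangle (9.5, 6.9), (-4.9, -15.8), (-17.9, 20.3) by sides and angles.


Side lengths squared: AB^2=722.65, BC^2=1472.21, CA^2=930.32
Sorted: [722.65, 930.32, 1472.21]
By sides: Scalene, By angles: Acute

Scalene, Acute


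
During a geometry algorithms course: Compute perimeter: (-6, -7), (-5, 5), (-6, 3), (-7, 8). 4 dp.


Sides: (-6, -7)->(-5, 5): sqrt(145) = 12.041595, (-5, 5)->(-6, 3): sqrt(5) = 2.236068, (-6, 3)->(-7, 8): sqrt(26) = 5.09902, (-7, 8)->(-6, -7): sqrt(226) = 15.033296
Sum = 34.409979
Perimeter = 34.41

34.41


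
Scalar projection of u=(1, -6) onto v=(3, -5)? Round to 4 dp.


u.v = 33, |v| = sqrt(34) = 5.831
Scalar projection = u.v / |v| = 33 / sqrt(34) = 5.6595

5.6595


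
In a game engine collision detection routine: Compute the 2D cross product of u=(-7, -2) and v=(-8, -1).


u x v = u_x*v_y - u_y*v_x = (-7)*(-1) - (-2)*(-8)
= 7 - 16 = -9

-9


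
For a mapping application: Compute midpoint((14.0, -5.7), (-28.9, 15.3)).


M = ((14+(-28.9))/2, ((-5.7)+15.3)/2)
= (-7.45, 4.8)

(-7.45, 4.8)


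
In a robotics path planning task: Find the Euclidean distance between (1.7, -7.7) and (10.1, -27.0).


dx=8.4, dy=-19.3
d^2 = 8.4^2 + (-19.3)^2 = 443.05
d = sqrt(443.05) = 21.0488

21.0488


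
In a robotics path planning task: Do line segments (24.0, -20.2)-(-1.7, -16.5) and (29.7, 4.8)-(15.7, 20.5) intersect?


Cross products: d1=439.49, d2=791.18, d3=-663.59, d4=-1015.28
d1*d2 < 0 and d3*d4 < 0? no

No, they don't intersect


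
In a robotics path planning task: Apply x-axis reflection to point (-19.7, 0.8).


Reflection over x-axis: (x,y) -> (x,-y)
(-19.7, 0.8) -> (-19.7, -0.8)

(-19.7, -0.8)


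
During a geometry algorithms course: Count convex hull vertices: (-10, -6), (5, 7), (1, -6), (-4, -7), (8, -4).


Convex hull vertices (CCW): (-10, -6), (-4, -7), (1, -6), (8, -4), (5, 7)
Count = 5

5


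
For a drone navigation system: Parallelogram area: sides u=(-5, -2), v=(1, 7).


|u x v| = |(-5)*7 - (-2)*1|
= |(-35) - (-2)| = 33

33


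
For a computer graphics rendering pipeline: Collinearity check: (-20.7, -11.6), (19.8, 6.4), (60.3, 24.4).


Cross product: (19.8-(-20.7))*(24.4-(-11.6)) - (6.4-(-11.6))*(60.3-(-20.7))
= 0

Yes, collinear


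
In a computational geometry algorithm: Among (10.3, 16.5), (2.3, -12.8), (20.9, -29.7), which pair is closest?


d(P0,P1) = 30.3725, d(P0,P2) = 47.4004, d(P1,P2) = 25.1311
Closest: P1 and P2

Closest pair: (2.3, -12.8) and (20.9, -29.7), distance = 25.1311


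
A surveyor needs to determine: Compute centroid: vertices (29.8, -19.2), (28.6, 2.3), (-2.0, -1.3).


Centroid = ((x_A+x_B+x_C)/3, (y_A+y_B+y_C)/3)
= ((29.8+28.6+(-2))/3, ((-19.2)+2.3+(-1.3))/3)
= (18.8, -6.0667)

(18.8, -6.0667)


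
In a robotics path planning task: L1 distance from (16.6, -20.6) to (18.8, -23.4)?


|16.6-18.8| + |(-20.6)-(-23.4)| = 2.2 + 2.8 = 5

5


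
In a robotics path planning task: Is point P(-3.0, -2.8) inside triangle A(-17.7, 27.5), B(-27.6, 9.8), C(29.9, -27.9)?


Cross products: AB x AP = 560.16, BC x BP = 202.92, CA x CP = 627.9
All same sign? yes

Yes, inside


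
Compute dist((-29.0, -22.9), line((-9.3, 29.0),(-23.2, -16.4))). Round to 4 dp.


|cross product| = 172.97
|line direction| = sqrt(2254.37) = 47.4802
Distance = 172.97/sqrt(2254.37) = 3.643

3.643


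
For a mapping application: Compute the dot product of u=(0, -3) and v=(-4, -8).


u . v = u_x*v_x + u_y*v_y = 0*(-4) + (-3)*(-8)
= 0 + 24 = 24

24


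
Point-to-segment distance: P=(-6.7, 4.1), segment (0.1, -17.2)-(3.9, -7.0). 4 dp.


Project P onto AB: t = 1 (clamped to [0,1])
Closest point on segment: (3.9, -7)
Distance: 15.3483

15.3483


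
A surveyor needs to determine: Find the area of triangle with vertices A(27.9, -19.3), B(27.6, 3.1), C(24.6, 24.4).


Area = |x_A(y_B-y_C) + x_B(y_C-y_A) + x_C(y_A-y_B)|/2
= |(-594.27) + 1206.12 + (-551.04)|/2
= 60.81/2 = 30.405

30.405


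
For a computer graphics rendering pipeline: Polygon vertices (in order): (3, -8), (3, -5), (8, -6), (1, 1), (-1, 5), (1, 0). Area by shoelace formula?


Shoelace sum: (3*(-5) - 3*(-8)) + (3*(-6) - 8*(-5)) + (8*1 - 1*(-6)) + (1*5 - (-1)*1) + ((-1)*0 - 1*5) + (1*(-8) - 3*0)
= 38
Area = |38|/2 = 19

19


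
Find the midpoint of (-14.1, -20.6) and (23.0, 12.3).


M = (((-14.1)+23)/2, ((-20.6)+12.3)/2)
= (4.45, -4.15)

(4.45, -4.15)


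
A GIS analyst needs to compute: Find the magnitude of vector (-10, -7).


|u| = sqrt((-10)^2 + (-7)^2) = sqrt(149) = 12.2066

12.2066


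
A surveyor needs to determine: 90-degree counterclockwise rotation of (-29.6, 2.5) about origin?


90° CCW: (x,y) -> (-y, x)
(-29.6,2.5) -> (-2.5, -29.6)

(-2.5, -29.6)


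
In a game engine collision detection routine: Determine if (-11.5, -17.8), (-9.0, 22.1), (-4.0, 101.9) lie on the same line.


Cross product: ((-9)-(-11.5))*(101.9-(-17.8)) - (22.1-(-17.8))*((-4)-(-11.5))
= 0

Yes, collinear


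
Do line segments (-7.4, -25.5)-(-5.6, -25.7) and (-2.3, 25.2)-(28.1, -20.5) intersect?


Cross products: d1=-1774.35, d2=-1698.17, d3=92.28, d4=16.1
d1*d2 < 0 and d3*d4 < 0? no

No, they don't intersect


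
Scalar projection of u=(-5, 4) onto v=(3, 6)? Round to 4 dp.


u.v = 9, |v| = sqrt(45) = 6.7082
Scalar projection = u.v / |v| = 9 / sqrt(45) = 1.3416

1.3416


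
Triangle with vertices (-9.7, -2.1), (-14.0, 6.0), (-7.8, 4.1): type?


Side lengths squared: AB^2=84.1, BC^2=42.05, CA^2=42.05
Sorted: [42.05, 42.05, 84.1]
By sides: Isosceles, By angles: Right

Isosceles, Right


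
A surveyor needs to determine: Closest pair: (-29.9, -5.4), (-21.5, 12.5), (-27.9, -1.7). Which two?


d(P0,P1) = 19.773, d(P0,P2) = 4.2059, d(P1,P2) = 15.5756
Closest: P0 and P2

Closest pair: (-29.9, -5.4) and (-27.9, -1.7), distance = 4.2059


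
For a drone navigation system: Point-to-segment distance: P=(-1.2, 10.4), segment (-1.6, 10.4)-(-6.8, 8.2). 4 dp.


Project P onto AB: t = 0 (clamped to [0,1])
Closest point on segment: (-1.6, 10.4)
Distance: 0.4

0.4


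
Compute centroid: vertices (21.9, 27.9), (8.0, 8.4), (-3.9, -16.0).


Centroid = ((x_A+x_B+x_C)/3, (y_A+y_B+y_C)/3)
= ((21.9+8+(-3.9))/3, (27.9+8.4+(-16))/3)
= (8.6667, 6.7667)

(8.6667, 6.7667)


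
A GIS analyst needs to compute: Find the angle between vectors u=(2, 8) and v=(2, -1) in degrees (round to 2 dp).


u.v = -4, |u| = sqrt(68) = 8.2462, |v| = sqrt(5) = 2.2361
cos(theta) = u.v/(|u||v|) = -4/sqrt(340) = -0.21693
theta = acos(-0.21693) = 102.53 degrees

102.53 degrees


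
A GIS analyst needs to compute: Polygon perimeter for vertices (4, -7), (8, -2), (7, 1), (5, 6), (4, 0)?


Sides: (4, -7)->(8, -2): sqrt(41) = 6.403124, (8, -2)->(7, 1): sqrt(10) = 3.162278, (7, 1)->(5, 6): sqrt(29) = 5.385165, (5, 6)->(4, 0): sqrt(37) = 6.082763, (4, 0)->(4, -7): sqrt(49) = 7
Sum = 28.03333
Perimeter = 28.0333

28.0333


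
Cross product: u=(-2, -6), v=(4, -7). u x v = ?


u x v = u_x*v_y - u_y*v_x = (-2)*(-7) - (-6)*4
= 14 - (-24) = 38

38


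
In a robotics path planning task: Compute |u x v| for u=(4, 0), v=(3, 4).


|u x v| = |4*4 - 0*3|
= |16 - 0| = 16

16


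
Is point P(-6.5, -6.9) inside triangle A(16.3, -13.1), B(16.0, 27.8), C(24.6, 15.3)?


Cross products: AB x AP = 930.66, BC x BP = -579.67, CA x CP = -698.98
All same sign? no

No, outside


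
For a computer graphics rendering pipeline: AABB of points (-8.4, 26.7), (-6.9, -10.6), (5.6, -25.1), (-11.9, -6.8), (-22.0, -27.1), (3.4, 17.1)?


x range: [-22, 5.6]
y range: [-27.1, 26.7]
Bounding box: (-22,-27.1) to (5.6,26.7)

(-22,-27.1) to (5.6,26.7)


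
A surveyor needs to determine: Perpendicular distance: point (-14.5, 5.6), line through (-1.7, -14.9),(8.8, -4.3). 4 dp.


|cross product| = 350.93
|line direction| = sqrt(222.61) = 14.9201
Distance = 350.93/sqrt(222.61) = 23.5206

23.5206


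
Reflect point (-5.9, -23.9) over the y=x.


Reflection over y=x: (x,y) -> (y,x)
(-5.9, -23.9) -> (-23.9, -5.9)

(-23.9, -5.9)


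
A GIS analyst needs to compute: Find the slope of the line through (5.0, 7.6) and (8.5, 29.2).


slope = (y2-y1)/(x2-x1) = (29.2-7.6)/(8.5-5) = 21.6/3.5 = 6.1714

6.1714


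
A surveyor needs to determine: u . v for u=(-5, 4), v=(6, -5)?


u . v = u_x*v_x + u_y*v_y = (-5)*6 + 4*(-5)
= (-30) + (-20) = -50

-50


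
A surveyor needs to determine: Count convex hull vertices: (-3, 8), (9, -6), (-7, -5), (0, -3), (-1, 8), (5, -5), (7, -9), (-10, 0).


Convex hull vertices (CCW): (-10, 0), (-7, -5), (7, -9), (9, -6), (-1, 8), (-3, 8)
Count = 6

6


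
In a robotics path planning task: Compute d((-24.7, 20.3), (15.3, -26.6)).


dx=40, dy=-46.9
d^2 = 40^2 + (-46.9)^2 = 3799.61
d = sqrt(3799.61) = 61.641

61.641


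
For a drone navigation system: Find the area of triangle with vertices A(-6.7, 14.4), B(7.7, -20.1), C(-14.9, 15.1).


Area = |x_A(y_B-y_C) + x_B(y_C-y_A) + x_C(y_A-y_B)|/2
= |235.84 + 5.39 + (-514.05)|/2
= 272.82/2 = 136.41

136.41


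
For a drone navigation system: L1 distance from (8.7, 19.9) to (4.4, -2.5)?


|8.7-4.4| + |19.9-(-2.5)| = 4.3 + 22.4 = 26.7

26.7


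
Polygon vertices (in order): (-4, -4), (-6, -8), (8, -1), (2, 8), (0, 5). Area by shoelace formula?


Shoelace sum: ((-4)*(-8) - (-6)*(-4)) + ((-6)*(-1) - 8*(-8)) + (8*8 - 2*(-1)) + (2*5 - 0*8) + (0*(-4) - (-4)*5)
= 174
Area = |174|/2 = 87

87


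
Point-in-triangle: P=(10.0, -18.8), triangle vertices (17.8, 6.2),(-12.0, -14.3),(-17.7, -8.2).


Cross products: AB x AP = 585.1, BC x BP = -108.55, CA x CP = -775.18
All same sign? no

No, outside


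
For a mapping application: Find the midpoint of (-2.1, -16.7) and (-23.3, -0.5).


M = (((-2.1)+(-23.3))/2, ((-16.7)+(-0.5))/2)
= (-12.7, -8.6)

(-12.7, -8.6)


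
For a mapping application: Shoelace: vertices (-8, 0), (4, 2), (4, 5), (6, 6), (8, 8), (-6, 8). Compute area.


Shoelace sum: ((-8)*2 - 4*0) + (4*5 - 4*2) + (4*6 - 6*5) + (6*8 - 8*6) + (8*8 - (-6)*8) + ((-6)*0 - (-8)*8)
= 166
Area = |166|/2 = 83

83


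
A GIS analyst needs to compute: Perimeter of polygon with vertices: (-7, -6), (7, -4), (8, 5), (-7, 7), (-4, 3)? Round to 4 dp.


Sides: (-7, -6)->(7, -4): sqrt(200) = 14.142136, (7, -4)->(8, 5): sqrt(82) = 9.055385, (8, 5)->(-7, 7): sqrt(229) = 15.132746, (-7, 7)->(-4, 3): sqrt(25) = 5, (-4, 3)->(-7, -6): sqrt(90) = 9.486833
Sum = 52.8171
Perimeter = 52.8171

52.8171


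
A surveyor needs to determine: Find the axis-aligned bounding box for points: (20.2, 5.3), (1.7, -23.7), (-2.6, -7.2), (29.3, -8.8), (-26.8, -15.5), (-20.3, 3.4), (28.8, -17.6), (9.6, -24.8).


x range: [-26.8, 29.3]
y range: [-24.8, 5.3]
Bounding box: (-26.8,-24.8) to (29.3,5.3)

(-26.8,-24.8) to (29.3,5.3)


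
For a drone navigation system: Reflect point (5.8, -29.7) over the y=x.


Reflection over y=x: (x,y) -> (y,x)
(5.8, -29.7) -> (-29.7, 5.8)

(-29.7, 5.8)


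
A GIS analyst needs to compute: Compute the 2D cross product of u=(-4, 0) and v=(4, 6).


u x v = u_x*v_y - u_y*v_x = (-4)*6 - 0*4
= (-24) - 0 = -24

-24


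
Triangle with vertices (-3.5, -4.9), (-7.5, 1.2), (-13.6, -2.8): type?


Side lengths squared: AB^2=53.21, BC^2=53.21, CA^2=106.42
Sorted: [53.21, 53.21, 106.42]
By sides: Isosceles, By angles: Right

Isosceles, Right


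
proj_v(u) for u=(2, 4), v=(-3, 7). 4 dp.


u.v = 22, |v| = sqrt(58) = 7.6158
Scalar projection = u.v / |v| = 22 / sqrt(58) = 2.8887

2.8887


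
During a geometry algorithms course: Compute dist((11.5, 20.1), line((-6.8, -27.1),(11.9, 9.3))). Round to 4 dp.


|cross product| = 216.52
|line direction| = sqrt(1674.65) = 40.9225
Distance = 216.52/sqrt(1674.65) = 5.291

5.291


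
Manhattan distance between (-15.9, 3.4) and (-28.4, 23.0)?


|(-15.9)-(-28.4)| + |3.4-23| = 12.5 + 19.6 = 32.1

32.1


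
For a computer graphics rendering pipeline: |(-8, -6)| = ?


|u| = sqrt((-8)^2 + (-6)^2) = sqrt(100) = 10

10


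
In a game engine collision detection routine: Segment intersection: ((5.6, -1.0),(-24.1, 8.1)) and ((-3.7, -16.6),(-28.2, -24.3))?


Cross products: d1=-310.59, d2=-762.23, d3=547.95, d4=999.59
d1*d2 < 0 and d3*d4 < 0? no

No, they don't intersect


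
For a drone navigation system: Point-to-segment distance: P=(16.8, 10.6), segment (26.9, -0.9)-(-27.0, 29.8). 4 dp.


Project P onto AB: t = 0.2332 (clamped to [0,1])
Closest point on segment: (14.3283, 6.2605)
Distance: 4.994

4.994


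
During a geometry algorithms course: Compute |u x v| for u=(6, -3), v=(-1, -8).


|u x v| = |6*(-8) - (-3)*(-1)|
= |(-48) - 3| = 51

51


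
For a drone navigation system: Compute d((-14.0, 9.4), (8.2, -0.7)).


dx=22.2, dy=-10.1
d^2 = 22.2^2 + (-10.1)^2 = 594.85
d = sqrt(594.85) = 24.3895

24.3895


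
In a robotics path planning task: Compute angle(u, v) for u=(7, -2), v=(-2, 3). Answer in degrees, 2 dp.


u.v = -20, |u| = sqrt(53) = 7.2801, |v| = sqrt(13) = 3.6056
cos(theta) = u.v/(|u||v|) = -20/sqrt(689) = -0.761939
theta = acos(-0.761939) = 139.64 degrees

139.64 degrees


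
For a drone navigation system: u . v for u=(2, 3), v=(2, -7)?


u . v = u_x*v_x + u_y*v_y = 2*2 + 3*(-7)
= 4 + (-21) = -17

-17


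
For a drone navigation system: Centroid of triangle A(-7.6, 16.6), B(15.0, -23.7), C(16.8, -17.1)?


Centroid = ((x_A+x_B+x_C)/3, (y_A+y_B+y_C)/3)
= (((-7.6)+15+16.8)/3, (16.6+(-23.7)+(-17.1))/3)
= (8.0667, -8.0667)

(8.0667, -8.0667)


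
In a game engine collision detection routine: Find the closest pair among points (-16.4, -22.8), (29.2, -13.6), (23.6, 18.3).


d(P0,P1) = 46.5188, d(P0,P2) = 57.3516, d(P1,P2) = 32.3878
Closest: P1 and P2

Closest pair: (29.2, -13.6) and (23.6, 18.3), distance = 32.3878


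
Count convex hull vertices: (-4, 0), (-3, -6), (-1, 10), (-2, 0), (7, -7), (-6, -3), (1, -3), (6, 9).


Convex hull vertices (CCW): (-6, -3), (-3, -6), (7, -7), (6, 9), (-1, 10)
Count = 5

5


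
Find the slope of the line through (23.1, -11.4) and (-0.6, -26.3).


slope = (y2-y1)/(x2-x1) = ((-26.3)-(-11.4))/((-0.6)-23.1) = (-14.9)/(-23.7) = 0.6287

0.6287


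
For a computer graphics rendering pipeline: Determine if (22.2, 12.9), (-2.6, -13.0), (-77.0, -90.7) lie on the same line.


Cross product: ((-2.6)-22.2)*((-90.7)-12.9) - ((-13)-12.9)*((-77)-22.2)
= 0

Yes, collinear


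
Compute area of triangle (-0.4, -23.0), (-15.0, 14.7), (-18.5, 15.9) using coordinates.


Area = |x_A(y_B-y_C) + x_B(y_C-y_A) + x_C(y_A-y_B)|/2
= |0.48 + (-583.5) + 697.45|/2
= 114.43/2 = 57.215

57.215


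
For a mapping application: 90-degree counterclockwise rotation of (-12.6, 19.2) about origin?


90° CCW: (x,y) -> (-y, x)
(-12.6,19.2) -> (-19.2, -12.6)

(-19.2, -12.6)


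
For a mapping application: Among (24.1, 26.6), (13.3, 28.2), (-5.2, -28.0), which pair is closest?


d(P0,P1) = 10.9179, d(P0,P2) = 61.9649, d(P1,P2) = 59.1666
Closest: P0 and P1

Closest pair: (24.1, 26.6) and (13.3, 28.2), distance = 10.9179


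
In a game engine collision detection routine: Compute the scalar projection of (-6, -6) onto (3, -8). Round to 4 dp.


u.v = 30, |v| = sqrt(73) = 8.544
Scalar projection = u.v / |v| = 30 / sqrt(73) = 3.5112

3.5112


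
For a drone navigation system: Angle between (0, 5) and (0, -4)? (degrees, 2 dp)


u.v = -20, |u| = sqrt(25) = 5, |v| = sqrt(16) = 4
cos(theta) = u.v/(|u||v|) = -20/sqrt(400) = -1
theta = acos(-1) = 180 degrees

180 degrees


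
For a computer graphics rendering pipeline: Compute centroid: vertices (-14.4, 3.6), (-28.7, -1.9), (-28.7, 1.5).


Centroid = ((x_A+x_B+x_C)/3, (y_A+y_B+y_C)/3)
= (((-14.4)+(-28.7)+(-28.7))/3, (3.6+(-1.9)+1.5)/3)
= (-23.9333, 1.0667)

(-23.9333, 1.0667)


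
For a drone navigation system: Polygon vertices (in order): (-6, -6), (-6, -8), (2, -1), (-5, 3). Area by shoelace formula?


Shoelace sum: ((-6)*(-8) - (-6)*(-6)) + ((-6)*(-1) - 2*(-8)) + (2*3 - (-5)*(-1)) + ((-5)*(-6) - (-6)*3)
= 83
Area = |83|/2 = 41.5

41.5


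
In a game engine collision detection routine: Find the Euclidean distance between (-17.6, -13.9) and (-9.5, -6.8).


dx=8.1, dy=7.1
d^2 = 8.1^2 + 7.1^2 = 116.02
d = sqrt(116.02) = 10.7713

10.7713


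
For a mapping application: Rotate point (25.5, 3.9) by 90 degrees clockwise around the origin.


90° CW: (x,y) -> (y, -x)
(25.5,3.9) -> (3.9, -25.5)

(3.9, -25.5)


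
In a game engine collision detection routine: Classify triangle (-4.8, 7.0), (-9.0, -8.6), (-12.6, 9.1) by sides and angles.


Side lengths squared: AB^2=261, BC^2=326.25, CA^2=65.25
Sorted: [65.25, 261, 326.25]
By sides: Scalene, By angles: Right

Scalene, Right


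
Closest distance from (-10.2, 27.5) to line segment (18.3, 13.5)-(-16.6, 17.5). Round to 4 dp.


Project P onto AB: t = 0.8514 (clamped to [0,1])
Closest point on segment: (-11.4143, 16.9056)
Distance: 10.6637

10.6637


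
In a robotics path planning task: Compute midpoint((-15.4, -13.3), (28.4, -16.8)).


M = (((-15.4)+28.4)/2, ((-13.3)+(-16.8))/2)
= (6.5, -15.05)

(6.5, -15.05)


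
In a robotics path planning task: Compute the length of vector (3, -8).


|u| = sqrt(3^2 + (-8)^2) = sqrt(73) = 8.544

8.544


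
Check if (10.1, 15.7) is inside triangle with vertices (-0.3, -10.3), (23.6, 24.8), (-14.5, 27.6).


Cross products: AB x AP = 256.36, BC x BP = 384.51, CA x CP = 763.36
All same sign? yes

Yes, inside


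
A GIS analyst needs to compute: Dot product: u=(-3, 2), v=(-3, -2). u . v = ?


u . v = u_x*v_x + u_y*v_y = (-3)*(-3) + 2*(-2)
= 9 + (-4) = 5

5


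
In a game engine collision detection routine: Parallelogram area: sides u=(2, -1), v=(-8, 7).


|u x v| = |2*7 - (-1)*(-8)|
= |14 - 8| = 6

6


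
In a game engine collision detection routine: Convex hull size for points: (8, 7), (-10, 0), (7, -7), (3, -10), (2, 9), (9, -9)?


Convex hull vertices (CCW): (-10, 0), (3, -10), (9, -9), (8, 7), (2, 9)
Count = 5

5


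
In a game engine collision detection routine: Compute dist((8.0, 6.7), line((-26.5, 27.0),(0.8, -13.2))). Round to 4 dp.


|cross product| = 832.71
|line direction| = sqrt(2361.33) = 48.5935
Distance = 832.71/sqrt(2361.33) = 17.1362

17.1362


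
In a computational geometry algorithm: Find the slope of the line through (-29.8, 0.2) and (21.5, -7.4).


slope = (y2-y1)/(x2-x1) = ((-7.4)-0.2)/(21.5-(-29.8)) = (-7.6)/51.3 = -0.1481

-0.1481


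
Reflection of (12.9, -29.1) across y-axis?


Reflection over y-axis: (x,y) -> (-x,y)
(12.9, -29.1) -> (-12.9, -29.1)

(-12.9, -29.1)


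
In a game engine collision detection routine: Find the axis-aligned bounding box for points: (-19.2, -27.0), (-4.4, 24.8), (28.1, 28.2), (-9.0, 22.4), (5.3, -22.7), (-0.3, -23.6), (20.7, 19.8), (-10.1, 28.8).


x range: [-19.2, 28.1]
y range: [-27, 28.8]
Bounding box: (-19.2,-27) to (28.1,28.8)

(-19.2,-27) to (28.1,28.8)


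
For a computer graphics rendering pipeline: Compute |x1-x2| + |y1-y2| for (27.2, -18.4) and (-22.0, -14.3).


|27.2-(-22)| + |(-18.4)-(-14.3)| = 49.2 + 4.1 = 53.3

53.3


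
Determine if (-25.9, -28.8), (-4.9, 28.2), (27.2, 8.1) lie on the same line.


Cross product: ((-4.9)-(-25.9))*(8.1-(-28.8)) - (28.2-(-28.8))*(27.2-(-25.9))
= -2251.8

No, not collinear


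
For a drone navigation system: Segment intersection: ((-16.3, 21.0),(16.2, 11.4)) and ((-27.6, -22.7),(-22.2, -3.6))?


Cross products: d1=20.15, d2=-652.44, d3=-1528.73, d4=-856.14
d1*d2 < 0 and d3*d4 < 0? no

No, they don't intersect


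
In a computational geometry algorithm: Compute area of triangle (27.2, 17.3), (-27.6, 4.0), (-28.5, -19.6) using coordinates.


Area = |x_A(y_B-y_C) + x_B(y_C-y_A) + x_C(y_A-y_B)|/2
= |641.92 + 1018.44 + (-379.05)|/2
= 1281.31/2 = 640.655

640.655


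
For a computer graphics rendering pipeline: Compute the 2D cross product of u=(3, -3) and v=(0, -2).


u x v = u_x*v_y - u_y*v_x = 3*(-2) - (-3)*0
= (-6) - 0 = -6

-6


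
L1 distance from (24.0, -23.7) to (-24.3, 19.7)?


|24-(-24.3)| + |(-23.7)-19.7| = 48.3 + 43.4 = 91.7

91.7


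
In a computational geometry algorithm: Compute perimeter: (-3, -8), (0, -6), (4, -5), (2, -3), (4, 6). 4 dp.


Sides: (-3, -8)->(0, -6): sqrt(13) = 3.605551, (0, -6)->(4, -5): sqrt(17) = 4.123106, (4, -5)->(2, -3): sqrt(8) = 2.828427, (2, -3)->(4, 6): sqrt(85) = 9.219544, (4, 6)->(-3, -8): sqrt(245) = 15.652476
Sum = 35.429104
Perimeter = 35.4291

35.4291


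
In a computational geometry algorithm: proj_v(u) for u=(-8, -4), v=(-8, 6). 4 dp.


u.v = 40, |v| = sqrt(100) = 10
Scalar projection = u.v / |v| = 40 / sqrt(100) = 4

4


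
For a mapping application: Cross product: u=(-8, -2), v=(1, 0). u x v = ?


u x v = u_x*v_y - u_y*v_x = (-8)*0 - (-2)*1
= 0 - (-2) = 2

2


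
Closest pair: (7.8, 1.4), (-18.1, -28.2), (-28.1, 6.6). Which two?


d(P0,P1) = 39.3315, d(P0,P2) = 36.2746, d(P1,P2) = 36.2083
Closest: P1 and P2

Closest pair: (-18.1, -28.2) and (-28.1, 6.6), distance = 36.2083


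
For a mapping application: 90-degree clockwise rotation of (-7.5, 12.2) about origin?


90° CW: (x,y) -> (y, -x)
(-7.5,12.2) -> (12.2, 7.5)

(12.2, 7.5)


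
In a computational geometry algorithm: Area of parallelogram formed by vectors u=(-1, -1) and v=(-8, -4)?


|u x v| = |(-1)*(-4) - (-1)*(-8)|
= |4 - 8| = 4

4


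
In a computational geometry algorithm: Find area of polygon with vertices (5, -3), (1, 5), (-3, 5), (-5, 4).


Shoelace sum: (5*5 - 1*(-3)) + (1*5 - (-3)*5) + ((-3)*4 - (-5)*5) + ((-5)*(-3) - 5*4)
= 56
Area = |56|/2 = 28

28


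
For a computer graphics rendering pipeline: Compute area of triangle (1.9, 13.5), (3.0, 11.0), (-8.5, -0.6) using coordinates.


Area = |x_A(y_B-y_C) + x_B(y_C-y_A) + x_C(y_A-y_B)|/2
= |22.04 + (-42.3) + (-21.25)|/2
= 41.51/2 = 20.755

20.755


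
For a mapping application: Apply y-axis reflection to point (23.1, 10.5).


Reflection over y-axis: (x,y) -> (-x,y)
(23.1, 10.5) -> (-23.1, 10.5)

(-23.1, 10.5)


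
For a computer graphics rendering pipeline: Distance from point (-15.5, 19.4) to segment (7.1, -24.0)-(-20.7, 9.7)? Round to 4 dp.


Project P onto AB: t = 1 (clamped to [0,1])
Closest point on segment: (-20.7, 9.7)
Distance: 11.0059

11.0059


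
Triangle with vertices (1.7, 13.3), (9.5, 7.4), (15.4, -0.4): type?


Side lengths squared: AB^2=95.65, BC^2=95.65, CA^2=375.38
Sorted: [95.65, 95.65, 375.38]
By sides: Isosceles, By angles: Obtuse

Isosceles, Obtuse


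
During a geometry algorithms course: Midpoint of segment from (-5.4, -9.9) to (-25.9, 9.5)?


M = (((-5.4)+(-25.9))/2, ((-9.9)+9.5)/2)
= (-15.65, -0.2)

(-15.65, -0.2)


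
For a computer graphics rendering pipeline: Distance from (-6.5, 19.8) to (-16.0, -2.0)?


dx=-9.5, dy=-21.8
d^2 = (-9.5)^2 + (-21.8)^2 = 565.49
d = sqrt(565.49) = 23.78

23.78


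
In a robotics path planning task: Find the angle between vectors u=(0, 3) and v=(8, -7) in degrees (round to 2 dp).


u.v = -21, |u| = sqrt(9) = 3, |v| = sqrt(113) = 10.6301
cos(theta) = u.v/(|u||v|) = -21/sqrt(1017) = -0.658505
theta = acos(-0.658505) = 131.19 degrees

131.19 degrees


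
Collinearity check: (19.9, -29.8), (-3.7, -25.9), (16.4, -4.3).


Cross product: ((-3.7)-19.9)*((-4.3)-(-29.8)) - ((-25.9)-(-29.8))*(16.4-19.9)
= -588.15

No, not collinear


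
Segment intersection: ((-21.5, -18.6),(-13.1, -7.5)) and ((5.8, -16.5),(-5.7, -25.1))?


Cross products: d1=-210.63, d2=-266.04, d3=-285.39, d4=-229.98
d1*d2 < 0 and d3*d4 < 0? no

No, they don't intersect


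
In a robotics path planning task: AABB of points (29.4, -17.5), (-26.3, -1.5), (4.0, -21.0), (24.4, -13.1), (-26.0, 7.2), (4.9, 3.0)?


x range: [-26.3, 29.4]
y range: [-21, 7.2]
Bounding box: (-26.3,-21) to (29.4,7.2)

(-26.3,-21) to (29.4,7.2)


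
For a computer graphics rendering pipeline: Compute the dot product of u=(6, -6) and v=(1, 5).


u . v = u_x*v_x + u_y*v_y = 6*1 + (-6)*5
= 6 + (-30) = -24

-24


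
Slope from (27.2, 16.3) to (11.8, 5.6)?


slope = (y2-y1)/(x2-x1) = (5.6-16.3)/(11.8-27.2) = (-10.7)/(-15.4) = 0.6948

0.6948


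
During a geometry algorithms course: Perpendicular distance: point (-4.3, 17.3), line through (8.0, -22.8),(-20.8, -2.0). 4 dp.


|cross product| = 899.04
|line direction| = sqrt(1262.08) = 35.5258
Distance = 899.04/sqrt(1262.08) = 25.3067

25.3067


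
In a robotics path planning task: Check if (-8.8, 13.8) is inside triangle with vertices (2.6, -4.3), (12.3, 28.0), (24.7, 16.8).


Cross products: AB x AP = 543.79, BC x BP = -412.4, CA x CP = -640.55
All same sign? no

No, outside


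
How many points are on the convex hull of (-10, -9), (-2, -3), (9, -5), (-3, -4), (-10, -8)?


Convex hull vertices (CCW): (-10, -9), (9, -5), (-2, -3), (-10, -8)
Count = 4

4


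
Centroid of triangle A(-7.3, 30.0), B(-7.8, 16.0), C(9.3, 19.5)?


Centroid = ((x_A+x_B+x_C)/3, (y_A+y_B+y_C)/3)
= (((-7.3)+(-7.8)+9.3)/3, (30+16+19.5)/3)
= (-1.9333, 21.8333)

(-1.9333, 21.8333)


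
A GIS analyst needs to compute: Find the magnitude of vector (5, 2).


|u| = sqrt(5^2 + 2^2) = sqrt(29) = 5.3852

5.3852


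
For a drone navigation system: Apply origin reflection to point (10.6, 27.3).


Reflection over origin: (x,y) -> (-x,-y)
(10.6, 27.3) -> (-10.6, -27.3)

(-10.6, -27.3)


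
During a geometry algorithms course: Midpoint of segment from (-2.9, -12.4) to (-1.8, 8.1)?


M = (((-2.9)+(-1.8))/2, ((-12.4)+8.1)/2)
= (-2.35, -2.15)

(-2.35, -2.15)


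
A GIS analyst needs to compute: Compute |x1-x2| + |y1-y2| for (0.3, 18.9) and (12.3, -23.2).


|0.3-12.3| + |18.9-(-23.2)| = 12 + 42.1 = 54.1

54.1


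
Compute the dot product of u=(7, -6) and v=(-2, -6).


u . v = u_x*v_x + u_y*v_y = 7*(-2) + (-6)*(-6)
= (-14) + 36 = 22

22


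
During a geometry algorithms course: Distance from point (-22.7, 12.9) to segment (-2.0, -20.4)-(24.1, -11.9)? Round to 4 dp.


Project P onto AB: t = 0 (clamped to [0,1])
Closest point on segment: (-2, -20.4)
Distance: 39.2094

39.2094


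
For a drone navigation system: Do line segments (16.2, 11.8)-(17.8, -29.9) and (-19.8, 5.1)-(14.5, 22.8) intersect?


Cross products: d1=-407.39, d2=-1866.02, d3=-1511.92, d4=-53.29
d1*d2 < 0 and d3*d4 < 0? no

No, they don't intersect


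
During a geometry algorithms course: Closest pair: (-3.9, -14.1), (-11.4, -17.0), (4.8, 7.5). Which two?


d(P0,P1) = 8.0411, d(P0,P2) = 23.2863, d(P1,P2) = 29.3716
Closest: P0 and P1

Closest pair: (-3.9, -14.1) and (-11.4, -17.0), distance = 8.0411
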